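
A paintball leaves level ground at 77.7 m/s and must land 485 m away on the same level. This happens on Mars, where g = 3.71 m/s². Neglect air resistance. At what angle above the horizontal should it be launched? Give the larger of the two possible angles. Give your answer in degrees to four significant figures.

R = v₀² sin 2θ / g gives sin 2θ = gR/v₀² = 3.71·485/77.7² = 0.2980.
2θ = 17.34° or 180° − 17.34° = 162.7°, so θ = 8.670° or 81.33°.
The larger angle is 81.33°.

81.33°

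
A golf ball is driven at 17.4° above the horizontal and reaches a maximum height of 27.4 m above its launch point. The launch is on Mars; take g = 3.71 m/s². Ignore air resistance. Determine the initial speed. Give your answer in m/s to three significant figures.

At the peak v_y = 0, so v_y0 = √(2gH) = √(2 × 3.71 × 27.4) = 14.26 m/s.
v_y0 = v₀ sin θ ⇒ v₀ = 14.26 / sin 17.4° = 47.68 m/s.

47.7 m/s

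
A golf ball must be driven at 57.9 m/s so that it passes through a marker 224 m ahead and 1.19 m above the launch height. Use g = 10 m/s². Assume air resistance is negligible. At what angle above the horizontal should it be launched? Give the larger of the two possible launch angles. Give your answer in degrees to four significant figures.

68.98°

Trajectory: y = x tanθ − g x² (1 + tan²θ)/(2v₀²). With x = 224, y = 1.19, v₀ = 57.9, g = 10.0:
74.84 tan²θ − 224 tanθ + (76.03) = 0.
tanθ = [224 ± √(224² − 4 × 74.84 × (76.03))] / (2 × 74.84) = (224 ± 165.6) / 149.7, giving tanθ = 0.3903 or 2.603.
θ = 21.32° or 68.98°; the larger is 68.98°.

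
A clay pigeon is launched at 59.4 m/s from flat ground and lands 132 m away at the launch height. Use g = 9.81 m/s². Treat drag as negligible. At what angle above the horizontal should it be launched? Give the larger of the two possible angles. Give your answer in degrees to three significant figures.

79.2°

R = v₀² sin 2θ / g gives sin 2θ = gR/v₀² = 9.81·132/59.4² = 0.3670.
2θ = 21.53° or 180° − 21.53° = 158.5°, so θ = 10.77° or 79.23°.
The larger angle is 79.23°.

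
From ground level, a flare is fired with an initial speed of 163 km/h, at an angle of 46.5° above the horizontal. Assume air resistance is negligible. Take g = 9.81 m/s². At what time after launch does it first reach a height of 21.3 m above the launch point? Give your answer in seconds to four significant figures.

Convert: 163 km/h = 163/3.6 = 45.28 m/s.
Components: vₓ = 45.28 cos 46.5° = 31.17 m/s, v_y0 = 45.28 sin 46.5° = 32.84 m/s.
Set y = v_y0 t − ½ g t² = 21.3: 4.905 t² − 32.84 t + 21.3 = 0.
t = [32.84 ± √(32.84² − 2·9.81·21.3)] / 9.81 = (32.84 ± 25.71) / 9.81, so t = 0.7276 s or t = 5.968 s.
The first (ascending) time is 0.7276 s.

0.7276 s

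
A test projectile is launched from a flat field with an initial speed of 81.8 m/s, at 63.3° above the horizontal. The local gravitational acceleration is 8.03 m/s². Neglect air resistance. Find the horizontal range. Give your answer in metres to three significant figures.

Components: vₓ = 81.80 cos 63.3° = 36.75 m/s, v_y0 = 81.80 sin 63.3° = 73.08 m/s.
Flight time T = 2 v_y0 / g = 18.20 s.
Range: R = vₓ T = 36.75 × 18.20 = 669.0 m.

669 m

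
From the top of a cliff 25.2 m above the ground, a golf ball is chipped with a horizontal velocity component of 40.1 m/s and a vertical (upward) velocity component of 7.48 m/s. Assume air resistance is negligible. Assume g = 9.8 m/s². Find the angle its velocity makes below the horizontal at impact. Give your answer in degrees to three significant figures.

With up positive and y = 0 at the ground: y(t) = 25.2 + (7.480) t − 4.900 t². Setting y = 0 and taking the positive root: t = [7.480 + √(7.480² + 2·9.80·25.2)] / 9.80 = (7.480 + 23.45) / 9.80 = 3.156 s.
At impact: v_y = v_y0 − g t = −23.45 m/s; vₓ = 40.10 m/s.
Angle below horizontal: arctan(|v_y|/vₓ) = arctan(23.45/40.10) = 30.32°.

30.3°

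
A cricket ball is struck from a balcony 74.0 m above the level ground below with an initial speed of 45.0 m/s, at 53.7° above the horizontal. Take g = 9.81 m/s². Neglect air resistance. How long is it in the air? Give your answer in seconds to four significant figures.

9.059 s

Horizontal component vₓ = 45.00 cos 53.7° = 26.64 m/s; vertical v_y0 = 45.00 sin 53.7° = 36.27 m/s.
Vertical motion (up positive, ground at y = 0): 4.905 t² − (36.27) t − 74.0 = 0, so t = (36.27 + √(36.27² + 2·9.81·74.0)) / 9.81 = (36.27 + 52.60) / 9.81 = 9.059 s.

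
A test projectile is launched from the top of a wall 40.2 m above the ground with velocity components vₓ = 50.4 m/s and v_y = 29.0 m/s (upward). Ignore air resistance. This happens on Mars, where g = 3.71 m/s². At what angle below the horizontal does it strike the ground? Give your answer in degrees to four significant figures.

Vertical motion (up positive, ground at y = 0): 1.855 t² − (29.00) t − 40.2 = 0, so t = (29.00 + √(29.00² + 2·3.71·40.2)) / 3.71 = (29.00 + 33.75) / 3.71 = 16.91 s.
At impact: v_y = v_y0 − g t = −33.75 m/s; vₓ = 50.40 m/s.
Angle below horizontal: arctan(|v_y|/vₓ) = arctan(33.75/50.40) = 33.81°.

33.81°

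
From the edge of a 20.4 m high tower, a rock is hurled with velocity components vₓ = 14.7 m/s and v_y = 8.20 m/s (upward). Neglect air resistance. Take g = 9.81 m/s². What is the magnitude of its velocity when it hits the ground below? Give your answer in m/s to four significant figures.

With up positive and y = 0 at the ground: y(t) = 20.4 + (8.200) t − 4.905 t². Setting y = 0 and taking the positive root: t = [8.200 + √(8.200² + 2·9.81·20.4)] / 9.81 = (8.200 + 21.62) / 9.81 = 3.040 s.
Vertical velocity at impact: v_y = v_y0 − g t = 8.200 − 9.81 × 3.040 = −21.62 m/s.
Speed: |v| = √(vₓ² + v_y²) = √(14.70² + 21.62²) = 26.15 m/s.

26.15 m/s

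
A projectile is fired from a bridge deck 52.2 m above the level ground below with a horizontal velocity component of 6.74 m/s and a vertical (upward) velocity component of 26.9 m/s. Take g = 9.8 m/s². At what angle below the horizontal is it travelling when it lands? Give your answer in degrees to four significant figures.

With up positive and y = 0 at the ground: y(t) = 52.2 + (26.90) t − 4.900 t². Setting y = 0 and taking the positive root: t = [26.90 + √(26.90² + 2·9.80·52.2)] / 9.80 = (26.90 + 41.79) / 9.80 = 7.010 s.
At impact: v_y = v_y0 − g t = −41.79 m/s; vₓ = 6.740 m/s.
Angle below horizontal: arctan(|v_y|/vₓ) = arctan(41.79/6.740) = 80.84°.

80.84°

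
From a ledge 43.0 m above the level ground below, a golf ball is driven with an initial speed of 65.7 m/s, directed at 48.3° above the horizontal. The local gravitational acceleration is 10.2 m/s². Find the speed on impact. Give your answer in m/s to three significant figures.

72.1 m/s

Horizontal component vₓ = 65.70 cos 48.3° = 43.71 m/s; vertical v_y0 = 65.70 sin 48.3° = 49.05 m/s.
The projectile lands when y = 43.0 + (49.05) t − ½·10.2·t² = 0. Positive root: t = (49.05 + √(49.05² + 2·10.2·43.0)) / 10.2 = (49.05 + 57.30) / 10.2 = 10.43 s.
Vertical velocity at impact: v_y = v_y0 − g t = 49.05 − 10.2 × 10.43 = −57.30 m/s.
Speed: |v| = √(vₓ² + v_y²) = √(43.71² + 57.30²) = 72.07 m/s.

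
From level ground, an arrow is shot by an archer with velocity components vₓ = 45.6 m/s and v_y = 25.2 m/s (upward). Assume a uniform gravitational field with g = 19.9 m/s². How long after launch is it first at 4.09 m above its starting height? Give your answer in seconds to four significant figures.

Set y = v_y0 t − ½ g t² = 4.09: 9.950 t² − 25.20 t + 4.09 = 0.
t = [25.20 ± √(25.20² − 2·19.9·4.09)] / 19.9 = (25.20 ± 21.73) / 19.9, so t = 0.1743 s or t = 2.358 s.
The first (ascending) time is 0.1743 s.

0.1743 s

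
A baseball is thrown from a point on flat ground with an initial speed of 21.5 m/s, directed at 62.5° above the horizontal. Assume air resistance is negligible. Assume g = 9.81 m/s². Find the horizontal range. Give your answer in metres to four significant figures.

Components: vₓ = 21.50 cos 62.5° = 9.928 m/s, v_y0 = 21.50 sin 62.5° = 19.07 m/s.
Time aloft: T = 2 v_y0 / g = 2 × 19.07 / 9.81 = 3.888 s.
Range: R = vₓ T = 9.928 × 3.888 = 38.60 m.

38.60 m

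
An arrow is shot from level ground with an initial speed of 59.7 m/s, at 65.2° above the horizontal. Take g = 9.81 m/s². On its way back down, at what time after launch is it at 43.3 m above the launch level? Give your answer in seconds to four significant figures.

Components: vₓ = 59.70 cos 65.2° = 25.04 m/s, v_y0 = 59.70 sin 65.2° = 54.19 m/s.
Set y = v_y0 t − ½ g t² = 43.3: 4.905 t² − 54.19 t + 43.3 = 0.
t = [54.19 ± √(54.19² − 2·9.81·43.3)] / 9.81 = (54.19 ± 45.69) / 9.81, so t = 0.8670 s or t = 10.18 s.
The descending-branch root is 10.18 s.

10.18 s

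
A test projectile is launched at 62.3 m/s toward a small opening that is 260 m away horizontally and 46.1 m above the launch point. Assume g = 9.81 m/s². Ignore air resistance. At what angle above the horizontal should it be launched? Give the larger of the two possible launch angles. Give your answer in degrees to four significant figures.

Trajectory: y = x tanθ − g x² (1 + tan²θ)/(2v₀²). With x = 260, y = 46.1, v₀ = 62.3, g = 9.81:
85.43 tan²θ − 260 tanθ + (131.5) = 0.
tanθ = [260 ± √(260² − 4 × 85.43 × (131.5))] / (2 × 85.43) = (260 ± 150.5) / 170.9, giving tanθ = 0.6408 or 2.403.
θ = 32.65° or 67.40°; the larger is 67.40°.

67.40°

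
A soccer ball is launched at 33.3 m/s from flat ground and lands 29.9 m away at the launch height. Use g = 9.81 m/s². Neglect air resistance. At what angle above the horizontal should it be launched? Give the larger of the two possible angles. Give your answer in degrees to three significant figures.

From R = (v₀²/g) sin 2θ: sin 2θ = 9.81 × 29.9 / 1108.9 = 0.2645.
2θ = 15.34° or 180° − 15.34° = 164.7°, so θ = 7.669° or 82.33°.
The larger angle is 82.33°.

82.3°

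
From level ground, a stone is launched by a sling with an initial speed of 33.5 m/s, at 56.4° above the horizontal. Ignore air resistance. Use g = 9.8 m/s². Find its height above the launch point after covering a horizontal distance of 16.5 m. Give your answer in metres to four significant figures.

vₓ = 33.50 cos 56.4° = 18.54 m/s; v_y0 = 33.50 sin 56.4° = 27.90 m/s.
At x = 16.5 m, t = x/vₓ = 16.5/18.54 = 0.8900 s.
Height: y = v_y0 t − ½ g t² = 27.90 × 0.8900 − 4.900 × 0.8900² = 24.83 − 3.882 = 20.95 m.

20.95 m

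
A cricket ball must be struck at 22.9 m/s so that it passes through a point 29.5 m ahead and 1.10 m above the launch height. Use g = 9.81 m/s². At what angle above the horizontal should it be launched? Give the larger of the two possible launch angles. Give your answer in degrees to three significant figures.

73.0°

Trajectory: y = x tanθ − g x² (1 + tan²θ)/(2v₀²). With x = 29.5, y = 1.10, v₀ = 22.9, g = 9.81:
8.140 tan²θ − 29.5 tanθ + (9.240) = 0.
tanθ = [29.5 ± √(29.5² − 4 × 8.140 × (9.240))] / (2 × 8.140) = (29.5 ± 23.86) / 16.28, giving tanθ = 0.3463 or 3.278.
θ = 19.10° or 73.03°; the larger is 73.03°.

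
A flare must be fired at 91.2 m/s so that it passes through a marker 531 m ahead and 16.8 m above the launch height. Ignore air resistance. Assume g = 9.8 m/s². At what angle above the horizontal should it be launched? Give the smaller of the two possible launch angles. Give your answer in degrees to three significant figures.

21.4°

Trajectory: y = x tanθ − g x² (1 + tan²θ)/(2v₀²). With x = 531, y = 16.8, v₀ = 91.2, g = 9.80:
166.1 tan²θ − 531 tanθ + (182.9) = 0.
tanθ = [531 ± √(531² − 4 × 166.1 × (182.9))] / (2 × 166.1) = (531 ± 400.5) / 332.2, giving tanθ = 0.3927 or 2.804.
θ = 21.44° or 70.37°; the smaller is 21.44°.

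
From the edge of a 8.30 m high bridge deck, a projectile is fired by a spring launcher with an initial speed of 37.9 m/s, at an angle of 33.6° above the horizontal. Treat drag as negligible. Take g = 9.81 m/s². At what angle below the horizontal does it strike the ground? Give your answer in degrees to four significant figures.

Horizontal component vₓ = 37.90 cos 33.6° = 31.57 m/s; vertical v_y0 = 37.90 sin 33.6° = 20.97 m/s.
The projectile lands when y = 8.30 + (20.97) t − ½·9.81·t² = 0. Positive root: t = (20.97 + √(20.97² + 2·9.81·8.30)) / 9.81 = (20.97 + 24.55) / 9.81 = 4.641 s.
At impact: v_y = v_y0 − g t = −24.55 m/s; vₓ = 31.57 m/s.
Angle below horizontal: arctan(|v_y|/vₓ) = arctan(24.55/31.57) = 37.87°.

37.87°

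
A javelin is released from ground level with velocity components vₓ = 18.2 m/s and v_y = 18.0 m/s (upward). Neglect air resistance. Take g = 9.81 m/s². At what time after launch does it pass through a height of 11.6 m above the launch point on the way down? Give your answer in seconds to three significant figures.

2.84 s

Require v_y0 t − ½ g t² = 11.6, i.e. 4.905 t² − 18.00 t + 11.6 = 0.
Quadratic formula: t = (18.00 ± √96.408) / 9.81 = (18.00 ± 9.819) / 9.81 → t = 0.8340 s or 2.836 s.
The descending-branch root is 2.836 s.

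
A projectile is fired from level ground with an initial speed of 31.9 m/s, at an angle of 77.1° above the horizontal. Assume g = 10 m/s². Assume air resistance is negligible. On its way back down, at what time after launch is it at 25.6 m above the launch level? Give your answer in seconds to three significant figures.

5.24 s

Horizontal component vₓ = 31.90 cos 77.1° = 7.122 m/s; vertical v_y0 = 31.90 sin 77.1° = 31.09 m/s.
Set y = v_y0 t − ½ g t² = 25.6: 5.000 t² − 31.09 t + 25.6 = 0.
Quadratic formula: t = (31.09 ± √454.89) / 10.0 = (31.09 ± 21.33) / 10.0 → t = 0.9767 s or 5.242 s.
The descending-branch root is 5.242 s.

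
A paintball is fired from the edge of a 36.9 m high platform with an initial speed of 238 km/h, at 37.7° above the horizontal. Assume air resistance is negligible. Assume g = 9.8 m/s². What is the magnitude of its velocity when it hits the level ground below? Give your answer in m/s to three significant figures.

71.4 m/s

Convert: 238 km/h = 238/3.6 = 66.11 m/s.
Resolve: vₓ = 66.11 cos 37.7° = 52.31 m/s and v_y0 = 66.11 sin 37.7° = 40.43 m/s.
With up positive and y = 0 at the ground: y(t) = 36.9 + (40.43) t − 4.900 t². Setting y = 0 and taking the positive root: t = [40.43 + √(40.43² + 2·9.80·36.9)] / 9.80 = (40.43 + 48.56) / 9.80 = 9.080 s.
Vertical velocity at impact: v_y = v_y0 − g t = 40.43 − 9.80 × 9.080 = −48.56 m/s.
Speed: |v| = √(vₓ² + v_y²) = √(52.31² + 48.56²) = 71.37 m/s.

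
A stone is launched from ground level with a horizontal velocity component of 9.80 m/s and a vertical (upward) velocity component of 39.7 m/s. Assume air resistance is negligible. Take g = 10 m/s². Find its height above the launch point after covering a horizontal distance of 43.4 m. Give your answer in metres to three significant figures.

77.8 m

Time to reach x = 43.4 m: t = x/vₓ = 43.4/9.800 = 4.429 s.
Height: y = v_y0 t − ½ g t² = 39.70 × 4.429 − 5.000 × 4.429² = 175.8 − 98.06 = 77.75 m.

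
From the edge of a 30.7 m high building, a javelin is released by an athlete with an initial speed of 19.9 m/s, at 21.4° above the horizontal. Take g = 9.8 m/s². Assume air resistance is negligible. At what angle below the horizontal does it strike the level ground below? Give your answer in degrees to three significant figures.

54.1°

Horizontal component vₓ = 19.90 cos 21.4° = 18.53 m/s; vertical v_y0 = 19.90 sin 21.4° = 7.261 m/s.
With up positive and y = 0 at the ground: y(t) = 30.7 + (7.261) t − 4.900 t². Setting y = 0 and taking the positive root: t = [7.261 + √(7.261² + 2·9.80·30.7)] / 9.80 = (7.261 + 25.58) / 9.80 = 3.351 s.
At impact: v_y = v_y0 − g t = −25.58 m/s; vₓ = 18.53 m/s.
Angle below horizontal: arctan(|v_y|/vₓ) = arctan(25.58/18.53) = 54.09°.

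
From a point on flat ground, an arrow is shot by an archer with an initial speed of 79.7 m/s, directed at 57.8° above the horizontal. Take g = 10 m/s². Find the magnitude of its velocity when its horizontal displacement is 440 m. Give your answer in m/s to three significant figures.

55.8 m/s

Horizontal component vₓ = 79.70 cos 57.8° = 42.47 m/s; vertical v_y0 = 79.70 sin 57.8° = 67.44 m/s.
x = vₓ t ⇒ t = 440/42.47 = 10.36 s.
Vertical velocity there: v_y = v_y0 − g t = 67.44 − 10.0 × 10.36 = −36.16 m/s.
Speed: √(vₓ² + v_y²) = √(42.47² + 36.16²) = 55.78 m/s.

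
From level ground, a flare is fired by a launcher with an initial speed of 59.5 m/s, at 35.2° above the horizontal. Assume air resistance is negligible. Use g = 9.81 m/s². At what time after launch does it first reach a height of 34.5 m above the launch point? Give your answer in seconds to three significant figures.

1.22 s

Horizontal component vₓ = 59.50 cos 35.2° = 48.62 m/s; vertical v_y0 = 59.50 sin 35.2° = 34.30 m/s.
Height y(t) = 34.30 t − 4.905 t² = 34.5 gives 4.905 t² − 34.30 t + 34.5 = 0.
Quadratic formula: t = (34.30 ± √499.44) / 9.81 = (34.30 ± 22.35) / 9.81 → t = 1.218 s or 5.774 s.
The first (ascending) time is 1.218 s.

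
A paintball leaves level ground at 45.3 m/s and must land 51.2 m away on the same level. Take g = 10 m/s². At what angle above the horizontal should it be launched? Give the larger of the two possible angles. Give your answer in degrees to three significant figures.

Level-ground range R = v₀² sin(2θ)/g ⇒ sin(2θ) = gR/v₀² = 10.0 × 51.2 / 45.3² = 0.2495.
2θ = 14.45° or 180° − 14.45° = 165.6°, so θ = 7.224° or 82.78°.
The larger angle is 82.78°.

82.8°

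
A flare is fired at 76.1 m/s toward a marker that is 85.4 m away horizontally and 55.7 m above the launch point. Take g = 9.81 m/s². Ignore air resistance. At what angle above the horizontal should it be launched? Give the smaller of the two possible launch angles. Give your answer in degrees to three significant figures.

37.5°

Trajectory: y = x tanθ − g x² (1 + tan²θ)/(2v₀²). With x = 85.4, y = 55.7, v₀ = 76.1, g = 9.81:
6.177 tan²θ − 85.4 tanθ + (61.88) = 0.
tanθ = [85.4 ± √(85.4² − 4 × 6.177 × (61.88))] / (2 × 6.177) = (85.4 ± 75.92) / 12.35, giving tanθ = 0.7671 or 13.06.
θ = 37.49° or 85.62°; the smaller is 37.49°.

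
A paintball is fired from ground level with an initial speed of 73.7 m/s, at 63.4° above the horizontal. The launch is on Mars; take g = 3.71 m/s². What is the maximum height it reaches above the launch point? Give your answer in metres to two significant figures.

590 m

vₓ = 73.70 cos 63.4° = 33.00 m/s; v_y0 = 73.70 sin 63.4° = 65.90 m/s.
Maximum height: H = v_y0² / (2g) = 65.90² / (2 × 3.71) = 585.3 m.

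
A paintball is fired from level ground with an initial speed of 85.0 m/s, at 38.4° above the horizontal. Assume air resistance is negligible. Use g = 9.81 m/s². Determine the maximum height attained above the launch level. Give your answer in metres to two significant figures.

140 m

Components: vₓ = 85.00 cos 38.4° = 66.61 m/s, v_y0 = 85.00 sin 38.4° = 52.80 m/s.
At the apex v_y = 0, so H = v_y0²/(2g) = 52.80²/19.62 = 142.1 m.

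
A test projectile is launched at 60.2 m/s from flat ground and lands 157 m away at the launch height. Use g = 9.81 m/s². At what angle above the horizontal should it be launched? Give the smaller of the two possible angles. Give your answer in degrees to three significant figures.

12.6°

R = v₀² sin 2θ / g gives sin 2θ = gR/v₀² = 9.81·157/60.2² = 0.4250.
2θ = 25.15° or 180° − 25.15° = 154.9°, so θ = 12.57° or 77.43°.
The smaller angle is 12.57°.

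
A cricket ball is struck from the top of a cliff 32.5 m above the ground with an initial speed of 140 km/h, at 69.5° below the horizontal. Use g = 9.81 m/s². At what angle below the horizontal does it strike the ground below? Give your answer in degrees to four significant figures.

Convert: 140 km/h = 140/3.6 = 38.89 m/s.
Resolve: vₓ = 38.89 cos 69.5° = 13.62 m/s and v_y0 = −36.43 m/s (downward).
With up positive and y = 0 at the ground: y(t) = 32.5 + (−36.43) t − 4.905 t². Setting y = 0 and taking the positive root: t = [−36.43 + √(36.43² + 2·9.81·32.5)] / 9.81 = (−36.43 + 44.32) / 9.81 = 0.8050 s.
At impact: v_y = v_y0 − g t = −44.32 m/s; vₓ = 13.62 m/s.
Angle below horizontal: arctan(|v_y|/vₓ) = arctan(44.32/13.62) = 72.92°.

72.92°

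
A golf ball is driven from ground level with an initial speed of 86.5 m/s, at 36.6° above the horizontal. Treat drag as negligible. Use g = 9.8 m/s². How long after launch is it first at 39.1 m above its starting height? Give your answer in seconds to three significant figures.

Resolve: vₓ = 86.50 cos 36.6° = 69.44 m/s and v_y0 = 86.50 sin 36.6° = 51.57 m/s.
Require v_y0 t − ½ g t² = 39.1, i.e. 4.900 t² − 51.57 t + 39.1 = 0.
Quadratic formula: t = (51.57 ± √1893.5) / 9.80 = (51.57 ± 43.51) / 9.80 → t = 0.8224 s or 9.703 s.
The first (ascending) time is 0.8224 s.

0.822 s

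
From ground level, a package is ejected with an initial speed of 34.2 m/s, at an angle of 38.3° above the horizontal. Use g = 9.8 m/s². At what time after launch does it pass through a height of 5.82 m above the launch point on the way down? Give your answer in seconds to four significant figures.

4.031 s

Resolve: vₓ = 34.20 cos 38.3° = 26.84 m/s and v_y0 = 34.20 sin 38.3° = 21.20 m/s.
Require v_y0 t − ½ g t² = 5.82, i.e. 4.900 t² − 21.20 t + 5.82 = 0.
Quadratic formula: t = (21.20 ± √335.22) / 9.80 = (21.20 ± 18.31) / 9.80 → t = 0.2946 s or 4.031 s.
The descending-branch root is 4.031 s.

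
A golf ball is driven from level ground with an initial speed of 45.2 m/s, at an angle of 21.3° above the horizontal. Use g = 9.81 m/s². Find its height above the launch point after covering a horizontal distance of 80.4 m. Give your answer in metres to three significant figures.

13.5 m

Resolve: vₓ = 45.20 cos 21.3° = 42.11 m/s and v_y0 = 45.20 sin 21.3° = 16.42 m/s.
Time to reach x = 80.4 m: t = x/vₓ = 80.4/42.11 = 1.909 s.
Height: y = v_y0 t − ½ g t² = 16.42 × 1.909 − 4.905 × 1.909² = 31.35 − 17.88 = 13.47 m.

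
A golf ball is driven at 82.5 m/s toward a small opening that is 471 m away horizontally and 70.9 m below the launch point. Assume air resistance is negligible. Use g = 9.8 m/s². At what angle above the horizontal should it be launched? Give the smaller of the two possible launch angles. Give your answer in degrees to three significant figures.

Trajectory: y = x tanθ − g x² (1 + tan²θ)/(2v₀²). With x = 471, y = −70.9, v₀ = 82.5, g = 9.80:
159.7 tan²θ − 471 tanθ + (88.81) = 0.
tanθ = [471 ± √(471² − 4 × 159.7 × (88.81))] / (2 × 159.7) = (471 ± 406.3) / 319.4, giving tanθ = 0.2025 or 2.747.
θ = 11.44° or 69.99°; the smaller is 11.44°.

11.4°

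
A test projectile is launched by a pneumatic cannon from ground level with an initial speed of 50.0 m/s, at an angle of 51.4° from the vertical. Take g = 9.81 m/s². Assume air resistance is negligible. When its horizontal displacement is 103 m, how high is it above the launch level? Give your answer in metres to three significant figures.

48.1 m

vₓ = 50.00 sin 51.4° = 39.08 m/s; v_y0 = 50.00 cos 51.4° = 31.19 m/s.
At x = 103 m, t = x/vₓ = 103/39.08 = 2.636 s.
Height: y = v_y0 t − ½ g t² = 31.19 × 2.636 − 4.905 × 2.636² = 82.22 − 34.08 = 48.14 m.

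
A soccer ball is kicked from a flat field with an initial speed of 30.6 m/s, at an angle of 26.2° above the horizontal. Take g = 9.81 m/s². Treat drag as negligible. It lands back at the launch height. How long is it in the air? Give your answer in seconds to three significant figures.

2.75 s

Resolve: vₓ = 30.60 cos 26.2° = 27.46 m/s and v_y0 = 30.60 sin 26.2° = 13.51 m/s.
Landing at launch height ⇒ T = 2 v_y0 / g = 2 × 13.51 / 9.81 = 2.754 s.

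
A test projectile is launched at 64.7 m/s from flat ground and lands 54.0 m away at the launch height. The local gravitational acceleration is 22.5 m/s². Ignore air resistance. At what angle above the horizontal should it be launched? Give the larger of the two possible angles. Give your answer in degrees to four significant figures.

81.56°

Level-ground range R = v₀² sin(2θ)/g ⇒ sin(2θ) = gR/v₀² = 22.5 × 54.0 / 64.7² = 0.2902.
2θ = 16.87° or 180° − 16.87° = 163.1°, so θ = 8.436° or 81.56°.
The larger angle is 81.56°.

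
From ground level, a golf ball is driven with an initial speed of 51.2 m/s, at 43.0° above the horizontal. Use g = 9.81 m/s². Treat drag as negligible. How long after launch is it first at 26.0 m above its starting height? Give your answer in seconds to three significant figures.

Horizontal component vₓ = 51.20 cos 43.0° = 37.45 m/s; vertical v_y0 = 51.20 sin 43.0° = 34.92 m/s.
Require v_y0 t − ½ g t² = 26.0, i.e. 4.905 t² − 34.92 t + 26.0 = 0.
Quadratic formula: t = (34.92 ± √709.17) / 9.81 = (34.92 ± 26.63) / 9.81 → t = 0.8449 s or 6.274 s.
The first (ascending) time is 0.8449 s.

0.845 s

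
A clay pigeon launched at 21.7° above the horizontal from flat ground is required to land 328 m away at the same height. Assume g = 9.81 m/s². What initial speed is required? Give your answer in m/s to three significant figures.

68.4 m/s

On level ground R = v₀² sin 2θ / g ⇒ v₀ = √(gR / sin 2θ).
v₀ = √(9.81 × 328 / sin 43.40°) = √(3218 / 0.6871) = √4683.1 = 68.43 m/s.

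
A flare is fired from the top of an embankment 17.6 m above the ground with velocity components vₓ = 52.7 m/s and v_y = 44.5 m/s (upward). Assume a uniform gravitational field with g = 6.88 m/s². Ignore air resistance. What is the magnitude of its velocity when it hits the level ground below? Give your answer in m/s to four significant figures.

70.71 m/s

The projectile lands when y = 17.6 + (44.50) t − ½·6.88·t² = 0. Positive root: t = (44.50 + √(44.50² + 2·6.88·17.6)) / 6.88 = (44.50 + 47.14) / 6.88 = 13.32 s.
Vertical velocity at impact: v_y = v_y0 − g t = 44.50 − 6.88 × 13.32 = −47.14 m/s.
Speed: |v| = √(vₓ² + v_y²) = √(52.70² + 47.14²) = 70.71 m/s.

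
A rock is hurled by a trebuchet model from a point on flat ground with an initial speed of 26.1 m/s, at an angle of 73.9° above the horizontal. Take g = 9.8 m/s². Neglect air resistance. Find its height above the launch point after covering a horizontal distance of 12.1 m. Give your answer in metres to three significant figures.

28.2 m

vₓ = 26.10 cos 73.9° = 7.238 m/s; v_y0 = 26.10 sin 73.9° = 25.08 m/s.
x = vₓ t ⇒ t = 12.1/7.238 = 1.672 s.
Height: y = v_y0 t − ½ g t² = 25.08 × 1.672 − 4.900 × 1.672² = 41.92 − 13.69 = 28.23 m.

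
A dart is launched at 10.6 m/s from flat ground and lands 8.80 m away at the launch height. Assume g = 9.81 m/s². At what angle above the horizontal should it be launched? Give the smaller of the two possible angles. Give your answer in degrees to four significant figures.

From R = (v₀²/g) sin 2θ: sin 2θ = 9.81 × 8.80 / 112.36 = 0.7683.
2θ = 50.20° or 180° − 50.20° = 129.8°, so θ = 25.10° or 64.90°.
The smaller angle is 25.10°.

25.10°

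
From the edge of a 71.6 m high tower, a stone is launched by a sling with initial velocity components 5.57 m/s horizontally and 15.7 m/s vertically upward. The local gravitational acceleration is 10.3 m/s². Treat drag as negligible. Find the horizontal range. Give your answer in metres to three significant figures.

30.9 m

The projectile lands when y = 71.6 + (15.70) t − ½·10.3·t² = 0. Positive root: t = (15.70 + √(15.70² + 2·10.3·71.6)) / 10.3 = (15.70 + 41.49) / 10.3 = 5.552 s.
Horizontal distance: R = vₓ t = 5.570 × 5.552 = 30.93 m.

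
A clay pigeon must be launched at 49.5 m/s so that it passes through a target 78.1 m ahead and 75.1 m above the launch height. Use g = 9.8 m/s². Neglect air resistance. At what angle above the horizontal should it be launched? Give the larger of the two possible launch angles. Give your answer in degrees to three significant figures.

Trajectory: y = x tanθ − g x² (1 + tan²θ)/(2v₀²). With x = 78.1, y = 75.1, v₀ = 49.5, g = 9.80:
12.20 tan²θ − 78.1 tanθ + (87.30) = 0.
tanθ = [78.1 ± √(78.1² − 4 × 12.20 × (87.30))] / (2 × 12.20) = (78.1 ± 42.90) / 24.40, giving tanθ = 1.443 or 4.960.
θ = 55.28° or 78.60°; the larger is 78.60°.

78.6°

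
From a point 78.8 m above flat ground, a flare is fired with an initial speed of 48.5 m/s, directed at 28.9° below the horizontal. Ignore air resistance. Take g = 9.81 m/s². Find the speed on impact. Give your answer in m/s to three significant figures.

62.4 m/s

Resolve: vₓ = 48.50 cos 28.9° = 42.46 m/s and v_y0 = −23.44 m/s (downward).
With up positive and y = 0 at the ground: y(t) = 78.8 + (−23.44) t − 4.905 t². Setting y = 0 and taking the positive root: t = [−23.44 + √(23.44² + 2·9.81·78.8)] / 9.81 = (−23.44 + 45.78) / 9.81 = 2.277 s.
Vertical velocity at impact: v_y = v_y0 − g t = −23.44 − 9.81 × 2.277 = −45.78 m/s.
Speed: |v| = √(vₓ² + v_y²) = √(42.46² + 45.78²) = 62.44 m/s.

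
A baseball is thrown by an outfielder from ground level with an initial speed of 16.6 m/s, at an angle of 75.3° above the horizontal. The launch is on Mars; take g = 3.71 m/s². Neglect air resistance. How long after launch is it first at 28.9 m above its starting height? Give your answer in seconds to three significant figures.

Horizontal component vₓ = 16.60 cos 75.3° = 4.212 m/s; vertical v_y0 = 16.60 sin 75.3° = 16.06 m/s.
Height y(t) = 16.06 t − 1.855 t² = 28.9 gives 1.855 t² − 16.06 t + 28.9 = 0.
t = [16.06 ± √(16.06² − 2·3.71·28.9)] / 3.71 = (16.06 ± 6.586) / 3.71, so t = 2.553 s or t = 6.103 s.
The first (ascending) time is 2.553 s.

2.55 s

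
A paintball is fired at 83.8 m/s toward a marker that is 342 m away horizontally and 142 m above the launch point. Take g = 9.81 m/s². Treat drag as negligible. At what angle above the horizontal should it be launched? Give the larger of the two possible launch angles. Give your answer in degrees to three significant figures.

73.5°

Trajectory: y = x tanθ − g x² (1 + tan²θ)/(2v₀²). With x = 342, y = 142, v₀ = 83.8, g = 9.81:
81.70 tan²θ − 342 tanθ + (223.7) = 0.
tanθ = [342 ± √(342² − 4 × 81.70 × (223.7))] / (2 × 81.70) = (342 ± 209.4) / 163.4, giving tanθ = 0.8113 or 3.375.
θ = 39.05° or 73.50°; the larger is 73.50°.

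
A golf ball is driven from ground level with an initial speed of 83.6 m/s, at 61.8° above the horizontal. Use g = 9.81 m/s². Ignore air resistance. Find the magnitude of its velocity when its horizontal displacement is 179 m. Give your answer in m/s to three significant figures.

Horizontal component vₓ = 83.60 cos 61.8° = 39.51 m/s; vertical v_y0 = 83.60 sin 61.8° = 73.68 m/s.
At x = 179 m, t = x/vₓ = 179/39.51 = 4.531 s.
Vertical velocity there: v_y = v_y0 − g t = 73.68 − 9.81 × 4.531 = 29.23 m/s.
Speed: √(vₓ² + v_y²) = √(39.51² + 29.23²) = 49.14 m/s.

49.1 m/s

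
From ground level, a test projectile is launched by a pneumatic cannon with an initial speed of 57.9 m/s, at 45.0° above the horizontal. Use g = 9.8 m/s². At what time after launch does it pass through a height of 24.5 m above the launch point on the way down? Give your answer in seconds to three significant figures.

7.71 s

Resolve: vₓ = 57.90 cos 45.0° = 40.94 m/s and v_y0 = 57.90 sin 45.0° = 40.94 m/s.
Require v_y0 t − ½ g t² = 24.5, i.e. 4.900 t² − 40.94 t + 24.5 = 0.
Quadratic formula: t = (40.94 ± √1196.0) / 9.80 = (40.94 ± 34.58) / 9.80 → t = 0.6488 s or 7.707 s.
The descending-branch root is 7.707 s.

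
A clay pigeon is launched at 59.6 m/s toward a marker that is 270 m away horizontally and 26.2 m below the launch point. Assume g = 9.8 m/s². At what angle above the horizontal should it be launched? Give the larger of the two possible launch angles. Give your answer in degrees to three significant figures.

67.2°

Trajectory: y = x tanθ − g x² (1 + tan²θ)/(2v₀²). With x = 270, y = −26.2, v₀ = 59.6, g = 9.80:
100.6 tan²θ − 270 tanθ + (74.36) = 0.
tanθ = [270 ± √(270² − 4 × 100.6 × (74.36))] / (2 × 100.6) = (270 ± 207.3) / 201.1, giving tanθ = 0.3116 or 2.373.
θ = 17.31° or 67.15°; the larger is 67.15°.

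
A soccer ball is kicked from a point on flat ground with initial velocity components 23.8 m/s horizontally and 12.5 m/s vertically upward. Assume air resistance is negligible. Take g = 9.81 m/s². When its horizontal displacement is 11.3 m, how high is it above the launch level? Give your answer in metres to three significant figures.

x = vₓ t ⇒ t = 11.3/23.80 = 0.4748 s.
Height: y = v_y0 t − ½ g t² = 12.50 × 0.4748 − 4.905 × 0.4748² = 5.935 − 1.106 = 4.829 m.

4.83 m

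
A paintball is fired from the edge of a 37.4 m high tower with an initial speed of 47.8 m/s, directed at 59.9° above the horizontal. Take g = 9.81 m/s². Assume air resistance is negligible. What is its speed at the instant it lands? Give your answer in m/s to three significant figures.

Horizontal component vₓ = 47.80 cos 59.9° = 23.97 m/s; vertical v_y0 = 47.80 sin 59.9° = 41.35 m/s.
The projectile lands when y = 37.4 + (41.35) t − ½·9.81·t² = 0. Positive root: t = (41.35 + √(41.35² + 2·9.81·37.4)) / 9.81 = (41.35 + 49.44) / 9.81 = 9.255 s.
Vertical velocity at impact: v_y = v_y0 − g t = 41.35 − 9.81 × 9.255 = −49.44 m/s.
Speed: |v| = √(vₓ² + v_y²) = √(23.97² + 49.44²) = 54.94 m/s.

54.9 m/s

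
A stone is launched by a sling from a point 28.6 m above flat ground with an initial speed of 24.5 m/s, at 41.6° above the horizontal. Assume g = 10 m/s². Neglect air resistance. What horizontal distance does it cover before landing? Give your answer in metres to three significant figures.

82.8 m

Resolve: vₓ = 24.50 cos 41.6° = 18.32 m/s and v_y0 = 24.50 sin 41.6° = 16.27 m/s.
With up positive and y = 0 at the ground: y(t) = 28.6 + (16.27) t − 5.000 t². Setting y = 0 and taking the positive root: t = [16.27 + √(16.27² + 2·10.0·28.6)] / 10.0 = (16.27 + 28.92) / 10.0 = 4.519 s.
Horizontal distance: R = vₓ t = 18.32 × 4.519 = 82.79 m.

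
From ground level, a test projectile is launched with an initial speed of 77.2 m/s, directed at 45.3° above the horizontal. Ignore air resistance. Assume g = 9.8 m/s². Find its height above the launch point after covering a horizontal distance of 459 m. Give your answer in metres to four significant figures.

113.7 m

Horizontal component vₓ = 77.20 cos 45.3° = 54.30 m/s; vertical v_y0 = 77.20 sin 45.3° = 54.87 m/s.
At x = 459 m, t = x/vₓ = 459/54.30 = 8.453 s.
Height: y = v_y0 t − ½ g t² = 54.87 × 8.453 − 4.900 × 8.453² = 463.8 − 350.1 = 113.7 m.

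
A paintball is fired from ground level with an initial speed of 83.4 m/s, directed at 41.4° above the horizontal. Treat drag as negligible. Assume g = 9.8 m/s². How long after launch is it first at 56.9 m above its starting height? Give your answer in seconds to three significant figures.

1.15 s

Components: vₓ = 83.40 cos 41.4° = 62.56 m/s, v_y0 = 83.40 sin 41.4° = 55.15 m/s.
Require v_y0 t − ½ g t² = 56.9, i.e. 4.900 t² − 55.15 t + 56.9 = 0.
t = [55.15 ± √(55.15² − 2·9.80·56.9)] / 9.80 = (55.15 ± 43.89) / 9.80, so t = 1.149 s or t = 10.11 s.
The first (ascending) time is 1.149 s.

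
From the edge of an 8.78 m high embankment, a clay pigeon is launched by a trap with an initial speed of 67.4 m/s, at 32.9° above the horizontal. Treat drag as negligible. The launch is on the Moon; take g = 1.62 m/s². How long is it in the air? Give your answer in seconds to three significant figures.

45.4 s

Components: vₓ = 67.40 cos 32.9° = 56.59 m/s, v_y0 = 67.40 sin 32.9° = 36.61 m/s.
Vertical motion (up positive, ground at y = 0): 0.8100 t² − (36.61) t − 8.78 = 0, so t = (36.61 + √(36.61² + 2·1.62·8.78)) / 1.62 = (36.61 + 37.00) / 1.62 = 45.44 s.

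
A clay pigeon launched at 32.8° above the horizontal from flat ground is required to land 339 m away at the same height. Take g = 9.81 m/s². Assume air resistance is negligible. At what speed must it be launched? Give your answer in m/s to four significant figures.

60.43 m/s

On level ground R = v₀² sin 2θ / g ⇒ v₀ = √(gR / sin 2θ).
v₀ = √(9.81 × 339 / sin 65.60°) = √(3326 / 0.9107) = √3651.8 = 60.43 m/s.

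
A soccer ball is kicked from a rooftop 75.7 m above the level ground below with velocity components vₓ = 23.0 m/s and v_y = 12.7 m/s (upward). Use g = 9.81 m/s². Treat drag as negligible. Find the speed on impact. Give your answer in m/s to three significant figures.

46.6 m/s

Vertical motion (up positive, ground at y = 0): 4.905 t² − (12.70) t − 75.7 = 0, so t = (12.70 + √(12.70² + 2·9.81·75.7)) / 9.81 = (12.70 + 40.58) / 9.81 = 5.431 s.
Vertical velocity at impact: v_y = v_y0 − g t = 12.70 − 9.81 × 5.431 = −40.58 m/s.
Speed: |v| = √(vₓ² + v_y²) = √(23.00² + 40.58²) = 46.64 m/s.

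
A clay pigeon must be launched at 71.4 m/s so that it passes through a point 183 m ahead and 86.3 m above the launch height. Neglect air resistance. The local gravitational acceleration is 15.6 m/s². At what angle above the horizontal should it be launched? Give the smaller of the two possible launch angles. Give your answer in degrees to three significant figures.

Trajectory: y = x tanθ − g x² (1 + tan²θ)/(2v₀²). With x = 183, y = 86.3, v₀ = 71.4, g = 15.6:
51.24 tan²θ − 183 tanθ + (137.5) = 0.
tanθ = [183 ± √(183² − 4 × 51.24 × (137.5))] / (2 × 51.24) = (183 ± 72.80) / 102.5, giving tanθ = 1.075 or 2.496.
θ = 47.08° or 68.17°; the smaller is 47.08°.

47.1°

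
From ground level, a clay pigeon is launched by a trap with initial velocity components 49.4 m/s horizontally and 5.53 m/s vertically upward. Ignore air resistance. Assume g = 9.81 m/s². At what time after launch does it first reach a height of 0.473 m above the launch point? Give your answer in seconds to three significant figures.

0.0932 s

Height y(t) = 5.530 t − 4.905 t² = 0.473 gives 4.905 t² − 5.530 t + 0.473 = 0.
t = [5.530 ± √(5.530² − 2·9.81·0.473)] / 9.81 = (5.530 ± 4.615) / 9.81, so t = 0.09325 s or t = 1.034 s.
The first (ascending) time is 0.09325 s.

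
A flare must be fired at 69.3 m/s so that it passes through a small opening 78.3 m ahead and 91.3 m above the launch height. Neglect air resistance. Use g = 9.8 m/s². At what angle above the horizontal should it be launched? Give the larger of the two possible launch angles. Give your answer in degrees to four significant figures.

84.86°

Trajectory: y = x tanθ − g x² (1 + tan²θ)/(2v₀²). With x = 78.3, y = 91.3, v₀ = 69.3, g = 9.80:
6.255 tan²θ − 78.3 tanθ + (97.56) = 0.
tanθ = [78.3 ± √(78.3² − 4 × 6.255 × (97.56))] / (2 × 6.255) = (78.3 ± 60.74) / 12.51, giving tanθ = 1.403 or 11.11.
θ = 54.52° or 84.86°; the larger is 84.86°.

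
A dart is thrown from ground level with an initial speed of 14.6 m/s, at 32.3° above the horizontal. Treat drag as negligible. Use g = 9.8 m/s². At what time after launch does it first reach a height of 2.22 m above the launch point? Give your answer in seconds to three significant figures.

Components: vₓ = 14.60 cos 32.3° = 12.34 m/s, v_y0 = 14.60 sin 32.3° = 7.802 m/s.
Height y(t) = 7.802 t − 4.900 t² = 2.22 gives 4.900 t² − 7.802 t + 2.22 = 0.
t = [7.802 ± √(7.802² − 2·9.80·2.22)] / 9.80 = (7.802 ± 4.166) / 9.80, so t = 0.3710 s or t = 1.221 s.
The first (ascending) time is 0.3710 s.

0.371 s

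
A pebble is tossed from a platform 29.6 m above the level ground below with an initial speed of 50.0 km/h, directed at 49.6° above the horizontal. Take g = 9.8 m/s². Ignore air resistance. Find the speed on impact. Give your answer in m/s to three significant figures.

Convert: 50.0 km/h = 50.0/3.6 = 13.89 m/s.
Horizontal component vₓ = 13.89 cos 49.6° = 9.002 m/s; vertical v_y0 = 13.89 sin 49.6° = 10.58 m/s.
The projectile lands when y = 29.6 + (10.58) t − ½·9.80·t² = 0. Positive root: t = (10.58 + √(10.58² + 2·9.80·29.6)) / 9.80 = (10.58 + 26.31) / 9.80 = 3.764 s.
Vertical velocity at impact: v_y = v_y0 − g t = 10.58 − 9.80 × 3.764 = −26.31 m/s.
Speed: |v| = √(vₓ² + v_y²) = √(9.002² + 26.31²) = 27.80 m/s.

27.8 m/s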